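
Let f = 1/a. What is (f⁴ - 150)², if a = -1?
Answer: 22201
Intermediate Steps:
f = -1 (f = 1/(-1) = -1)
(f⁴ - 150)² = ((-1)⁴ - 150)² = (1 - 150)² = (-149)² = 22201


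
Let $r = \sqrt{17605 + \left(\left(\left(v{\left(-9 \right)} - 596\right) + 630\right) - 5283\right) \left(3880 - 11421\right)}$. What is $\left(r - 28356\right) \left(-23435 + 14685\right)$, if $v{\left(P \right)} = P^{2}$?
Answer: $248115000 - 8750 \sqrt{38989493} \approx 1.9348 \cdot 10^{8}$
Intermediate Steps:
$r = \sqrt{38989493}$ ($r = \sqrt{17605 + \left(\left(\left(\left(-9\right)^{2} - 596\right) + 630\right) - 5283\right) \left(3880 - 11421\right)} = \sqrt{17605 + \left(\left(\left(81 - 596\right) + 630\right) - 5283\right) \left(-7541\right)} = \sqrt{17605 + \left(\left(-515 + 630\right) - 5283\right) \left(-7541\right)} = \sqrt{17605 + \left(115 - 5283\right) \left(-7541\right)} = \sqrt{17605 - -38971888} = \sqrt{17605 + 38971888} = \sqrt{38989493} \approx 6244.2$)
$\left(r - 28356\right) \left(-23435 + 14685\right) = \left(\sqrt{38989493} - 28356\right) \left(-23435 + 14685\right) = \left(-28356 + \sqrt{38989493}\right) \left(-8750\right) = 248115000 - 8750 \sqrt{38989493}$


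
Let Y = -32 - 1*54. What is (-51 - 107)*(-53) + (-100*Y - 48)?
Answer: 16926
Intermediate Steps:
Y = -86 (Y = -32 - 54 = -86)
(-51 - 107)*(-53) + (-100*Y - 48) = (-51 - 107)*(-53) + (-100*(-86) - 48) = -158*(-53) + (8600 - 48) = 8374 + 8552 = 16926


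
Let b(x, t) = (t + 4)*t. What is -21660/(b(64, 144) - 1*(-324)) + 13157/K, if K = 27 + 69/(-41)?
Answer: 323577107/623838 ≈ 518.69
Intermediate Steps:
b(x, t) = t*(4 + t) (b(x, t) = (4 + t)*t = t*(4 + t))
K = 1038/41 (K = 27 + 69*(-1/41) = 27 - 69/41 = 1038/41 ≈ 25.317)
-21660/(b(64, 144) - 1*(-324)) + 13157/K = -21660/(144*(4 + 144) - 1*(-324)) + 13157/(1038/41) = -21660/(144*148 + 324) + 13157*(41/1038) = -21660/(21312 + 324) + 539437/1038 = -21660/21636 + 539437/1038 = -21660*1/21636 + 539437/1038 = -1805/1803 + 539437/1038 = 323577107/623838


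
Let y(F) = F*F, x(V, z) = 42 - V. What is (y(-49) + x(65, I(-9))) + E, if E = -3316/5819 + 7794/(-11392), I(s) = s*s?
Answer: 78777302493/33145024 ≈ 2376.7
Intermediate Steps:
I(s) = s**2
E = -41564579/33145024 (E = -3316*1/5819 + 7794*(-1/11392) = -3316/5819 - 3897/5696 = -41564579/33145024 ≈ -1.2540)
y(F) = F**2
(y(-49) + x(65, I(-9))) + E = ((-49)**2 + (42 - 1*65)) - 41564579/33145024 = (2401 + (42 - 65)) - 41564579/33145024 = (2401 - 23) - 41564579/33145024 = 2378 - 41564579/33145024 = 78777302493/33145024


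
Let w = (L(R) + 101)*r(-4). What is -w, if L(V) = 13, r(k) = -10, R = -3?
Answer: 1140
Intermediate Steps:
w = -1140 (w = (13 + 101)*(-10) = 114*(-10) = -1140)
-w = -1*(-1140) = 1140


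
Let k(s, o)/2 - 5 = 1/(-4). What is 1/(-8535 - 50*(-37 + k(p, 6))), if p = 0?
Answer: -1/7160 ≈ -0.00013966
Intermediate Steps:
k(s, o) = 19/2 (k(s, o) = 10 + 2/(-4) = 10 + 2*(-¼) = 10 - ½ = 19/2)
1/(-8535 - 50*(-37 + k(p, 6))) = 1/(-8535 - 50*(-37 + 19/2)) = 1/(-8535 - 50*(-55/2)) = 1/(-8535 + 1375) = 1/(-7160) = -1/7160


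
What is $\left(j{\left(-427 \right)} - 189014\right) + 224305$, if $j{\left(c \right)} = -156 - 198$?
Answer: $34937$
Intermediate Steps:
$j{\left(c \right)} = -354$
$\left(j{\left(-427 \right)} - 189014\right) + 224305 = \left(-354 - 189014\right) + 224305 = -189368 + 224305 = 34937$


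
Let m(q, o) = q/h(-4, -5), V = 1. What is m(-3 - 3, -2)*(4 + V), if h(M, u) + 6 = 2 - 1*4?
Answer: 15/4 ≈ 3.7500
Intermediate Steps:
h(M, u) = -8 (h(M, u) = -6 + (2 - 1*4) = -6 + (2 - 4) = -6 - 2 = -8)
m(q, o) = -q/8 (m(q, o) = q/(-8) = q*(-⅛) = -q/8)
m(-3 - 3, -2)*(4 + V) = (-(-3 - 3)/8)*(4 + 1) = -⅛*(-6)*5 = (¾)*5 = 15/4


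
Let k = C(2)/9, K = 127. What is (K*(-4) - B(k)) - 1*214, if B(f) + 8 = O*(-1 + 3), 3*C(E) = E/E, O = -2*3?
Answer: -702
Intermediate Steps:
O = -6
C(E) = 1/3 (C(E) = (E/E)/3 = (1/3)*1 = 1/3)
k = 1/27 (k = (1/3)/9 = (1/3)*(1/9) = 1/27 ≈ 0.037037)
B(f) = -20 (B(f) = -8 - 6*(-1 + 3) = -8 - 6*2 = -8 - 12 = -20)
(K*(-4) - B(k)) - 1*214 = (127*(-4) - 1*(-20)) - 1*214 = (-508 + 20) - 214 = -488 - 214 = -702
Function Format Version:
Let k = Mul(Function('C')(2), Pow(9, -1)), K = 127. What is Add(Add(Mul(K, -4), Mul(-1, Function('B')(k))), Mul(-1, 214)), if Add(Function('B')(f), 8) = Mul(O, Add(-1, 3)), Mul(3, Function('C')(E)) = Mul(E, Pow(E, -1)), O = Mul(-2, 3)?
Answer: -702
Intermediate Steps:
O = -6
Function('C')(E) = Rational(1, 3) (Function('C')(E) = Mul(Rational(1, 3), Mul(E, Pow(E, -1))) = Mul(Rational(1, 3), 1) = Rational(1, 3))
k = Rational(1, 27) (k = Mul(Rational(1, 3), Pow(9, -1)) = Mul(Rational(1, 3), Rational(1, 9)) = Rational(1, 27) ≈ 0.037037)
Function('B')(f) = -20 (Function('B')(f) = Add(-8, Mul(-6, Add(-1, 3))) = Add(-8, Mul(-6, 2)) = Add(-8, -12) = -20)
Add(Add(Mul(K, -4), Mul(-1, Function('B')(k))), Mul(-1, 214)) = Add(Add(Mul(127, -4), Mul(-1, -20)), Mul(-1, 214)) = Add(Add(-508, 20), -214) = Add(-488, -214) = -702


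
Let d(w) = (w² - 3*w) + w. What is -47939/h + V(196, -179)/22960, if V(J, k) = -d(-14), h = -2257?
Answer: 9822981/462685 ≈ 21.230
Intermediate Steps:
d(w) = w² - 2*w
V(J, k) = -224 (V(J, k) = -(-14)*(-2 - 14) = -(-14)*(-16) = -1*224 = -224)
-47939/h + V(196, -179)/22960 = -47939/(-2257) - 224/22960 = -47939*(-1/2257) - 224*1/22960 = 47939/2257 - 2/205 = 9822981/462685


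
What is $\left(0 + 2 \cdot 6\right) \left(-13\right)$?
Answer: $-156$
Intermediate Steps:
$\left(0 + 2 \cdot 6\right) \left(-13\right) = \left(0 + 12\right) \left(-13\right) = 12 \left(-13\right) = -156$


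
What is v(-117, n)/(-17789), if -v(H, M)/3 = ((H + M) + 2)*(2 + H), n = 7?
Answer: 37260/17789 ≈ 2.0946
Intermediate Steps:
v(H, M) = -3*(2 + H)*(2 + H + M) (v(H, M) = -3*((H + M) + 2)*(2 + H) = -3*(2 + H + M)*(2 + H) = -3*(2 + H)*(2 + H + M))
v(-117, n)/(-17789) = (-12 - 12*(-117) - 6*7 - 3*(-117)**2 - 3*(-117)*7)/(-17789) = (-12 + 1404 - 42 - 3*13689 + 2457)*(-1/17789) = (-12 + 1404 - 42 - 41067 + 2457)*(-1/17789) = -37260*(-1/17789) = 37260/17789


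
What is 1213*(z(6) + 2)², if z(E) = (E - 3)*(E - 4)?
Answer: 77632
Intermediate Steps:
z(E) = (-4 + E)*(-3 + E) (z(E) = (-3 + E)*(-4 + E) = (-4 + E)*(-3 + E))
1213*(z(6) + 2)² = 1213*((12 + 6² - 7*6) + 2)² = 1213*((12 + 36 - 42) + 2)² = 1213*(6 + 2)² = 1213*8² = 1213*64 = 77632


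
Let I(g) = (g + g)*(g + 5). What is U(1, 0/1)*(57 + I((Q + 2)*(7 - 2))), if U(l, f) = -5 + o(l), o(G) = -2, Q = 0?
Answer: -2499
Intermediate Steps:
U(l, f) = -7 (U(l, f) = -5 - 2 = -7)
I(g) = 2*g*(5 + g) (I(g) = (2*g)*(5 + g) = 2*g*(5 + g))
U(1, 0/1)*(57 + I((Q + 2)*(7 - 2))) = -7*(57 + 2*((0 + 2)*(7 - 2))*(5 + (0 + 2)*(7 - 2))) = -7*(57 + 2*(2*5)*(5 + 2*5)) = -7*(57 + 2*10*(5 + 10)) = -7*(57 + 2*10*15) = -7*(57 + 300) = -7*357 = -2499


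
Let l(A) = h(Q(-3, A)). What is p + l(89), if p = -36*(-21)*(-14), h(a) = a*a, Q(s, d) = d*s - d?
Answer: 116152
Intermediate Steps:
Q(s, d) = -d + d*s
h(a) = a**2
l(A) = 16*A**2 (l(A) = (A*(-1 - 3))**2 = (A*(-4))**2 = (-4*A)**2 = 16*A**2)
p = -10584 (p = 756*(-14) = -10584)
p + l(89) = -10584 + 16*89**2 = -10584 + 16*7921 = -10584 + 126736 = 116152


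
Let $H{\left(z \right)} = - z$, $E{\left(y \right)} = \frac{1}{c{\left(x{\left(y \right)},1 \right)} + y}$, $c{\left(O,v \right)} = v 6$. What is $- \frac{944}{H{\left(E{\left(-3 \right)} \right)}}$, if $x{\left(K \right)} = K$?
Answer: $2832$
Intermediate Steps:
$c{\left(O,v \right)} = 6 v$
$E{\left(y \right)} = \frac{1}{6 + y}$ ($E{\left(y \right)} = \frac{1}{6 \cdot 1 + y} = \frac{1}{6 + y}$)
$- \frac{944}{H{\left(E{\left(-3 \right)} \right)}} = - \frac{944}{\left(-1\right) \frac{1}{6 - 3}} = - \frac{944}{\left(-1\right) \frac{1}{3}} = - \frac{944}{- \frac{1}{3}} = \left(-944\right) \left(-3\right) = 2832$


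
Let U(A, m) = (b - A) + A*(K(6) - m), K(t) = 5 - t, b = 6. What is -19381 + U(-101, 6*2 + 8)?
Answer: -17153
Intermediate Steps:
U(A, m) = 6 - A + A*(-1 - m) (U(A, m) = (6 - A) + A*((5 - 1*6) - m) = (6 - A) + A*((5 - 6) - m) = (6 - A) + A*(-1 - m) = 6 - A + A*(-1 - m))
-19381 + U(-101, 6*2 + 8) = -19381 + (6 - 2*(-101) - 1*(-101)*(6*2 + 8)) = -19381 + (6 + 202 - 1*(-101)*(12 + 8)) = -19381 + (6 + 202 - 1*(-101)*20) = -19381 + (6 + 202 + 2020) = -19381 + 2228 = -17153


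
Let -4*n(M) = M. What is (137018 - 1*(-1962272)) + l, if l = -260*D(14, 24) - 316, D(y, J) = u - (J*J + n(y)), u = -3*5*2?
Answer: 2255624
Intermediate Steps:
n(M) = -M/4
u = -30 (u = -15*2 = -30)
D(y, J) = -30 - J**2 + y/4 (D(y, J) = -30 - (J*J - y/4) = -30 - (J**2 - y/4) = -30 + (-J**2 + y/4) = -30 - J**2 + y/4)
l = 156334 (l = -260*(-30 - 1*24**2 + (1/4)*14) - 316 = -260*(-30 - 1*576 + 7/2) - 316 = -260*(-30 - 576 + 7/2) - 316 = -260*(-1205/2) - 316 = 156650 - 316 = 156334)
(137018 - 1*(-1962272)) + l = (137018 - 1*(-1962272)) + 156334 = (137018 + 1962272) + 156334 = 2099290 + 156334 = 2255624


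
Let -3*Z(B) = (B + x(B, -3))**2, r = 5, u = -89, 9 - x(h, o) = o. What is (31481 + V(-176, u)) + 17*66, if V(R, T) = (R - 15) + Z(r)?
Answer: 96947/3 ≈ 32316.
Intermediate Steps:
x(h, o) = 9 - o
Z(B) = -(12 + B)**2/3 (Z(B) = -(B + (9 - 1*(-3)))**2/3 = -(B + (9 + 3))**2/3 = -(B + 12)**2/3 = -(12 + B)**2/3)
V(R, T) = -334/3 + R (V(R, T) = (R - 15) - (12 + 5)**2/3 = (-15 + R) - 1/3*17**2 = (-15 + R) - 1/3*289 = (-15 + R) - 289/3 = -334/3 + R)
(31481 + V(-176, u)) + 17*66 = (31481 + (-334/3 - 176)) + 17*66 = (31481 - 862/3) + 1122 = 93581/3 + 1122 = 96947/3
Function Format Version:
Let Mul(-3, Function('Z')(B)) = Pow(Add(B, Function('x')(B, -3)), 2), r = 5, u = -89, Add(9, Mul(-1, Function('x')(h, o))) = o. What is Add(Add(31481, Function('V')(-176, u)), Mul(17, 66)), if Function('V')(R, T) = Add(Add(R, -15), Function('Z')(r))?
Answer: Rational(96947, 3) ≈ 32316.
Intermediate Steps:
Function('x')(h, o) = Add(9, Mul(-1, o))
Function('Z')(B) = Mul(Rational(-1, 3), Pow(Add(12, B), 2)) (Function('Z')(B) = Mul(Rational(-1, 3), Pow(Add(B, Add(9, Mul(-1, -3))), 2)) = Mul(Rational(-1, 3), Pow(Add(B, Add(9, 3)), 2)) = Mul(Rational(-1, 3), Pow(Add(B, 12), 2)) = Mul(Rational(-1, 3), Pow(Add(12, B), 2)))
Function('V')(R, T) = Add(Rational(-334, 3), R) (Function('V')(R, T) = Add(Add(R, -15), Mul(Rational(-1, 3), Pow(Add(12, 5), 2))) = Add(Add(-15, R), Mul(Rational(-1, 3), Pow(17, 2))) = Add(Add(-15, R), Mul(Rational(-1, 3), 289)) = Add(Add(-15, R), Rational(-289, 3)) = Add(Rational(-334, 3), R))
Add(Add(31481, Function('V')(-176, u)), Mul(17, 66)) = Add(Add(31481, Add(Rational(-334, 3), -176)), Mul(17, 66)) = Add(Add(31481, Rational(-862, 3)), 1122) = Add(Rational(93581, 3), 1122) = Rational(96947, 3)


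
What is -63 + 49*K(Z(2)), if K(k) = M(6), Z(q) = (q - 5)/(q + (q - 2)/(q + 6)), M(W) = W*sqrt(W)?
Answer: -63 + 294*sqrt(6) ≈ 657.15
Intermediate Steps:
M(W) = W**(3/2)
Z(q) = (-5 + q)/(q + (-2 + q)/(6 + q))
K(k) = 6*sqrt(6) (K(k) = 6**(3/2) = 6*sqrt(6))
-63 + 49*K(Z(2)) = -63 + 49*(6*sqrt(6)) = -63 + 294*sqrt(6)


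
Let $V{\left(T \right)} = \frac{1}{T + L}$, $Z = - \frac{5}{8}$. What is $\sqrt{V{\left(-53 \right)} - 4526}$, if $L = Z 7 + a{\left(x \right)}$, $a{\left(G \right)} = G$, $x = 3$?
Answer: $\frac{i \sqrt{856435830}}{435} \approx 67.276 i$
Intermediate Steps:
$Z = - \frac{5}{8}$ ($Z = \left(-5\right) \frac{1}{8} = - \frac{5}{8} \approx -0.625$)
$L = - \frac{11}{8}$ ($L = \left(- \frac{5}{8}\right) 7 + 3 = - \frac{35}{8} + 3 = - \frac{11}{8} \approx -1.375$)
$V{\left(T \right)} = \frac{1}{- \frac{11}{8} + T}$ ($V{\left(T \right)} = \frac{1}{T - \frac{11}{8}} = \frac{1}{- \frac{11}{8} + T}$)
$\sqrt{V{\left(-53 \right)} - 4526} = \sqrt{\frac{8}{-11 + 8 \left(-53\right)} - 4526} = \sqrt{\frac{8}{-11 - 424} - 4526} = \sqrt{\frac{8}{-435} - 4526} = \sqrt{8 \left(- \frac{1}{435}\right) - 4526} = \sqrt{- \frac{8}{435} - 4526} = \sqrt{- \frac{1968818}{435}} = \frac{i \sqrt{856435830}}{435}$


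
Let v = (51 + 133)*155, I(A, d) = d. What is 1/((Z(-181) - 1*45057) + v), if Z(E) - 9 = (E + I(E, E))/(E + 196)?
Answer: -15/248282 ≈ -6.0415e-5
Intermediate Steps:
Z(E) = 9 + 2*E/(196 + E) (Z(E) = 9 + (E + E)/(E + 196) = 9 + (2*E)/(196 + E) = 9 + 2*E/(196 + E))
v = 28520 (v = 184*155 = 28520)
1/((Z(-181) - 1*45057) + v) = 1/(((1764 + 11*(-181))/(196 - 181) - 1*45057) + 28520) = 1/(((1764 - 1991)/15 - 45057) + 28520) = 1/(((1/15)*(-227) - 45057) + 28520) = 1/((-227/15 - 45057) + 28520) = 1/(-676082/15 + 28520) = 1/(-248282/15) = -15/248282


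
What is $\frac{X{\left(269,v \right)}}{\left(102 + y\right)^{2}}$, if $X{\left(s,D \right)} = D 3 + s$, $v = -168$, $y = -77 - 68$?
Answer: $- \frac{235}{1849} \approx -0.1271$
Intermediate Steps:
$y = -145$ ($y = -77 - 68 = -145$)
$X{\left(s,D \right)} = s + 3 D$ ($X{\left(s,D \right)} = 3 D + s = s + 3 D$)
$\frac{X{\left(269,v \right)}}{\left(102 + y\right)^{2}} = \frac{269 + 3 \left(-168\right)}{\left(102 - 145\right)^{2}} = \frac{269 - 504}{\left(-43\right)^{2}} = - \frac{235}{1849}$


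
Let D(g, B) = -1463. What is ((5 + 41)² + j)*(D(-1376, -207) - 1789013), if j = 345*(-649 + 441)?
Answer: 124695910544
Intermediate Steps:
j = -71760 (j = 345*(-208) = -71760)
((5 + 41)² + j)*(D(-1376, -207) - 1789013) = ((5 + 41)² - 71760)*(-1463 - 1789013) = (46² - 71760)*(-1790476) = (2116 - 71760)*(-1790476) = -69644*(-1790476) = 124695910544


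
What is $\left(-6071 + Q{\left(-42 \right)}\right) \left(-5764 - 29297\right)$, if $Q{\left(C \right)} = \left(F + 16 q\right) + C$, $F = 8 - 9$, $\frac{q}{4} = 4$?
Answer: $205387338$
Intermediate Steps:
$q = 16$ ($q = 4 \cdot 4 = 16$)
$F = -1$ ($F = 8 - 9 = -1$)
$Q{\left(C \right)} = 255 + C$ ($Q{\left(C \right)} = \left(-1 + 16 \cdot 16\right) + C = \left(-1 + 256\right) + C = 255 + C$)
$\left(-6071 + Q{\left(-42 \right)}\right) \left(-5764 - 29297\right) = \left(-6071 + \left(255 - 42\right)\right) \left(-5764 - 29297\right) = \left(-6071 + 213\right) \left(-35061\right) = \left(-5858\right) \left(-35061\right) = 205387338$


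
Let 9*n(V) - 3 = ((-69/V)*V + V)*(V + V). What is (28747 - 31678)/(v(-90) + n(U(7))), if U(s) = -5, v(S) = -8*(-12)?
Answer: -26379/1607 ≈ -16.415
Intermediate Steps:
v(S) = 96
n(V) = ⅓ + 2*V*(-69 + V)/9 (n(V) = ⅓ + (((-69/V)*V + V)*(V + V))/9 = ⅓ + ((-69 + V)*(2*V))/9 = ⅓ + (2*V*(-69 + V))/9 = ⅓ + 2*V*(-69 + V)/9)
(28747 - 31678)/(v(-90) + n(U(7))) = (28747 - 31678)/(96 + (⅓ - 46/3*(-5) + (2/9)*(-5)²)) = -2931/(96 + (⅓ + 230/3 + (2/9)*25)) = -2931/(96 + (⅓ + 230/3 + 50/9)) = -2931/(96 + 743/9) = -2931/1607/9 = -2931*9/1607 = -26379/1607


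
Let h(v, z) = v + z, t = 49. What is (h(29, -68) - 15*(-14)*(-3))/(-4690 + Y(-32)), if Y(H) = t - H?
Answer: 669/4609 ≈ 0.14515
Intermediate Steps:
Y(H) = 49 - H
(h(29, -68) - 15*(-14)*(-3))/(-4690 + Y(-32)) = ((29 - 68) - 15*(-14)*(-3))/(-4690 + (49 - 1*(-32))) = (-39 + 210*(-3))/(-4690 + (49 + 32)) = (-39 - 630)/(-4690 + 81) = -669/(-4609) = -669*(-1/4609) = 669/4609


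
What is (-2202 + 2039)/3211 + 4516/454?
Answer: 7213437/728897 ≈ 9.8964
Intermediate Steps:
(-2202 + 2039)/3211 + 4516/454 = -163*1/3211 + 4516*(1/454) = -163/3211 + 2258/227 = 7213437/728897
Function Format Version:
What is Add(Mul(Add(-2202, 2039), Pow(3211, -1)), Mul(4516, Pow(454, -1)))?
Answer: Rational(7213437, 728897) ≈ 9.8964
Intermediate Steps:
Add(Mul(Add(-2202, 2039), Pow(3211, -1)), Mul(4516, Pow(454, -1))) = Add(Mul(-163, Rational(1, 3211)), Mul(4516, Rational(1, 454))) = Add(Rational(-163, 3211), Rational(2258, 227)) = Rational(7213437, 728897)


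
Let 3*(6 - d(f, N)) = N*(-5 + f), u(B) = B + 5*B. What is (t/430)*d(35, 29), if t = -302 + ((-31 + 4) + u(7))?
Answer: 40754/215 ≈ 189.55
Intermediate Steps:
u(B) = 6*B
d(f, N) = 6 - N*(-5 + f)/3
t = -287 (t = -302 + ((-31 + 4) + 6*7) = -302 + (-27 + 42) = -302 + 15 = -287)
(t/430)*d(35, 29) = (-287/430)*(6 + (5/3)*29 - ⅓*29*35) = (-287*1/430)*(6 + 145/3 - 1015/3) = -287/430*(-284) = 40754/215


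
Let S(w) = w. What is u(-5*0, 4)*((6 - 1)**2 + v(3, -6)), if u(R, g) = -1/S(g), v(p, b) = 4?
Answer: -29/4 ≈ -7.2500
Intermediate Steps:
u(R, g) = -1/g
u(-5*0, 4)*((6 - 1)**2 + v(3, -6)) = (-1/4)*((6 - 1)**2 + 4) = (-1*1/4)*(5**2 + 4) = -(25 + 4)/4 = -1/4*29 = -29/4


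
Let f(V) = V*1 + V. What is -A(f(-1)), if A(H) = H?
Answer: 2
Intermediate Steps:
f(V) = 2*V (f(V) = V + V = 2*V)
-A(f(-1)) = -2*(-1) = -1*(-2) = 2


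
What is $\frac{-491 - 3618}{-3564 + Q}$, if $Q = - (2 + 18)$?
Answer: $\frac{587}{512} \approx 1.1465$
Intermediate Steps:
$Q = -20$ ($Q = \left(-1\right) 20 = -20$)
$\frac{-491 - 3618}{-3564 + Q} = \frac{-491 - 3618}{-3564 - 20} = - \frac{4109}{-3584} = \left(-4109\right) \left(- \frac{1}{3584}\right) = \frac{587}{512}$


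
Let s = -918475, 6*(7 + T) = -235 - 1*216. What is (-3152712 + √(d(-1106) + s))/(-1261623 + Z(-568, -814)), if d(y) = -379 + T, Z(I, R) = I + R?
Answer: 3152712/1263005 - I*√33081702/7578030 ≈ 2.4962 - 0.00075899*I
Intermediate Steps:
T = -493/6 (T = -7 + (-235 - 1*216)/6 = -7 + (-235 - 216)/6 = -7 + (⅙)*(-451) = -7 - 451/6 = -493/6 ≈ -82.167)
d(y) = -2767/6 (d(y) = -379 - 493/6 = -2767/6)
(-3152712 + √(d(-1106) + s))/(-1261623 + Z(-568, -814)) = (-3152712 + √(-2767/6 - 918475))/(-1261623 + (-568 - 814)) = (-3152712 + √(-5513617/6))/(-1261623 - 1382) = (-3152712 + I*√33081702/6)/(-1263005) = (-3152712 + I*√33081702/6)*(-1/1263005) = 3152712/1263005 - I*√33081702/7578030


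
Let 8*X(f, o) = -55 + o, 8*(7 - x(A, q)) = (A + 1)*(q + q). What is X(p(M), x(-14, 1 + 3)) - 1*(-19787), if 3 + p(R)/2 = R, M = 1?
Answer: 158261/8 ≈ 19783.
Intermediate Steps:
p(R) = -6 + 2*R
x(A, q) = 7 - q*(1 + A)/4 (x(A, q) = 7 - (A + 1)*(q + q)/8 = 7 - (1 + A)*2*q/8 = 7 - q*(1 + A)/4)
X(f, o) = -55/8 + o/8 (X(f, o) = (-55 + o)/8 = -55/8 + o/8)
X(p(M), x(-14, 1 + 3)) - 1*(-19787) = (-55/8 + (7 - (1 + 3)/4 - ¼*(-14)*(1 + 3))/8) - 1*(-19787) = (-55/8 + (7 - ¼*4 - ¼*(-14)*4)/8) + 19787 = (-55/8 + (7 - 1 + 14)/8) + 19787 = (-55/8 + (⅛)*20) + 19787 = (-55/8 + 5/2) + 19787 = -35/8 + 19787 = 158261/8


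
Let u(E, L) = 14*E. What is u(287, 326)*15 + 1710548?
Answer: 1770818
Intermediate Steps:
u(287, 326)*15 + 1710548 = (14*287)*15 + 1710548 = 4018*15 + 1710548 = 60270 + 1710548 = 1770818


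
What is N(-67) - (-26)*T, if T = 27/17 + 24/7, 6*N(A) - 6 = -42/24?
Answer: 374551/2856 ≈ 131.15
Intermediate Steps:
N(A) = 17/24 (N(A) = 1 + (-42/24)/6 = 1 + (-42*1/24)/6 = 1 + (1/6)*(-7/4) = 1 - 7/24 = 17/24)
T = 597/119 (T = 27*(1/17) + 24*(1/7) = 27/17 + 24/7 = 597/119 ≈ 5.0168)
N(-67) - (-26)*T = 17/24 - (-26)*597/119 = 17/24 - 1*(-15522/119) = 17/24 + 15522/119 = 374551/2856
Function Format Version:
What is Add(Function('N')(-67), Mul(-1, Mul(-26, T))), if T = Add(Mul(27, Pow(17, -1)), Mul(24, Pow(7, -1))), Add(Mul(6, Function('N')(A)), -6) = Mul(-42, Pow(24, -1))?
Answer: Rational(374551, 2856) ≈ 131.15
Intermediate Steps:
Function('N')(A) = Rational(17, 24) (Function('N')(A) = Add(1, Mul(Rational(1, 6), Mul(-42, Pow(24, -1)))) = Add(1, Mul(Rational(1, 6), Mul(-42, Rational(1, 24)))) = Add(1, Mul(Rational(1, 6), Rational(-7, 4))) = Add(1, Rational(-7, 24)) = Rational(17, 24))
T = Rational(597, 119) (T = Add(Mul(27, Rational(1, 17)), Mul(24, Rational(1, 7))) = Add(Rational(27, 17), Rational(24, 7)) = Rational(597, 119) ≈ 5.0168)
Add(Function('N')(-67), Mul(-1, Mul(-26, T))) = Add(Rational(17, 24), Mul(-1, Mul(-26, Rational(597, 119)))) = Add(Rational(17, 24), Mul(-1, Rational(-15522, 119))) = Add(Rational(17, 24), Rational(15522, 119)) = Rational(374551, 2856)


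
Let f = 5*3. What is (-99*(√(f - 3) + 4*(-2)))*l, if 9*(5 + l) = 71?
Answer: 2288 - 572*√3 ≈ 1297.3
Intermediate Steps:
f = 15
l = 26/9 (l = -5 + (⅑)*71 = -5 + 71/9 = 26/9 ≈ 2.8889)
(-99*(√(f - 3) + 4*(-2)))*l = -99*(√(15 - 3) + 4*(-2))*(26/9) = -99*(√12 - 8)*(26/9) = -99*(2*√3 - 8)*(26/9) = -99*(-8 + 2*√3)*(26/9) = (792 - 198*√3)*(26/9) = 2288 - 572*√3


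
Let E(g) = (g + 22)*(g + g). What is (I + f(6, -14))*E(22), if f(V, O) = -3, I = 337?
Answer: 646624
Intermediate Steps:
E(g) = 2*g*(22 + g) (E(g) = (22 + g)*(2*g) = 2*g*(22 + g))
(I + f(6, -14))*E(22) = (337 - 3)*(2*22*(22 + 22)) = 334*(2*22*44) = 334*1936 = 646624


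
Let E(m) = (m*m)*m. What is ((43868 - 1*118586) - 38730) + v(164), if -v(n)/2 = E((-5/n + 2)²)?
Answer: -1104781936709521753/9728213485568 ≈ -1.1356e+5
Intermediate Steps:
E(m) = m³ (E(m) = m²*m = m³)
v(n) = -2*(2 - 5/n)⁶ (v(n) = -2*(-5/n + 2)⁶ = -2*(2 - 5/n)⁶)
((43868 - 1*118586) - 38730) + v(164) = ((43868 - 1*118586) - 38730) - 2*(-5 + 2*164)⁶/164⁶ = ((43868 - 118586) - 38730) - 2*1/19456426971136*(-5 + 328)⁶ = (-74718 - 38730) - 2*1/19456426971136*323⁶ = -113448 - 2*1/19456426971136*1135573198803289 = -113448 - 1135573198803289/9728213485568 = -1104781936709521753/9728213485568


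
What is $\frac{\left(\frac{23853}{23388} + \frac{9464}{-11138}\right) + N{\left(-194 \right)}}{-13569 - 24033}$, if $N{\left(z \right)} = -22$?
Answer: $\frac{315920627}{544175191416} \approx 0.00058055$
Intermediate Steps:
$\frac{\left(\frac{23853}{23388} + \frac{9464}{-11138}\right) + N{\left(-194 \right)}}{-13569 - 24033} = \frac{\left(\frac{23853}{23388} + \frac{9464}{-11138}\right) - 22}{-13569 - 24033} = \frac{\left(23853 \cdot \frac{1}{23388} + 9464 \left(- \frac{1}{11138}\right)\right) - 22}{-37602} = \left(\left(\frac{7951}{7796} - \frac{4732}{5569}\right) - 22\right) \left(- \frac{1}{37602}\right) = \left(\frac{7388447}{43415924} - 22\right) \left(- \frac{1}{37602}\right) = \left(- \frac{947761881}{43415924}\right) \left(- \frac{1}{37602}\right) = \frac{315920627}{544175191416}$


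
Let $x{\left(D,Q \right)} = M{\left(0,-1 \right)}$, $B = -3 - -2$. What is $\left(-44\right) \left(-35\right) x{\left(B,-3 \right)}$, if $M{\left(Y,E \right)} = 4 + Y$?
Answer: $6160$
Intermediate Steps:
$B = -1$ ($B = -3 + 2 = -1$)
$x{\left(D,Q \right)} = 4$ ($x{\left(D,Q \right)} = 4 + 0 = 4$)
$\left(-44\right) \left(-35\right) x{\left(B,-3 \right)} = \left(-44\right) \left(-35\right) 4 = 1540 \cdot 4 = 6160$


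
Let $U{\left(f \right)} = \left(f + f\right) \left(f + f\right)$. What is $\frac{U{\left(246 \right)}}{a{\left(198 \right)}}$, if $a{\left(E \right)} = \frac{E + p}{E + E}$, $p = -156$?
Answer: $\frac{15976224}{7} \approx 2.2823 \cdot 10^{6}$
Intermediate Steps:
$U{\left(f \right)} = 4 f^{2}$ ($U{\left(f \right)} = 2 f 2 f = 4 f^{2}$)
$a{\left(E \right)} = \frac{-156 + E}{2 E}$ ($a{\left(E \right)} = \frac{E - 156}{E + E} = \frac{-156 + E}{2 E}$)
$\frac{U{\left(246 \right)}}{a{\left(198 \right)}} = \frac{4 \cdot 246^{2}}{\frac{1}{2} \cdot \frac{1}{198} \left(-156 + 198\right)} = \frac{4 \cdot 60516}{\frac{1}{2} \cdot \frac{1}{198} \cdot 42} = \frac{242064}{\frac{7}{66}} = 242064 \cdot \frac{66}{7} = \frac{15976224}{7}$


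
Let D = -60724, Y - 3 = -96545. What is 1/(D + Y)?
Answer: -1/157266 ≈ -6.3587e-6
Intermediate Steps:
Y = -96542 (Y = 3 - 96545 = -96542)
1/(D + Y) = 1/(-60724 - 96542) = 1/(-157266) = -1/157266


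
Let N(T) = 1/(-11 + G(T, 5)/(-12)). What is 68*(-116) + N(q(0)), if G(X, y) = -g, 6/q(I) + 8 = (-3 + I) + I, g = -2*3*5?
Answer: -212978/27 ≈ -7888.1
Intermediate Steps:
g = -30 (g = -6*5 = -30)
q(I) = 6/(-11 + 2*I) (q(I) = 6/(-8 + ((-3 + I) + I)) = 6/(-8 + (-3 + 2*I)) = 6/(-11 + 2*I))
G(X, y) = 30 (G(X, y) = -1*(-30) = 30)
N(T) = -2/27 (N(T) = 1/(-11 + 30/(-12)) = 1/(-11 + 30*(-1/12)) = 1/(-11 - 5/2) = 1/(-27/2) = -2/27)
68*(-116) + N(q(0)) = 68*(-116) - 2/27 = -7888 - 2/27 = -212978/27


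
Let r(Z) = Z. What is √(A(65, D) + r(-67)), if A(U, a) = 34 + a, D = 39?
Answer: √6 ≈ 2.4495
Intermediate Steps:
√(A(65, D) + r(-67)) = √((34 + 39) - 67) = √(73 - 67) = √6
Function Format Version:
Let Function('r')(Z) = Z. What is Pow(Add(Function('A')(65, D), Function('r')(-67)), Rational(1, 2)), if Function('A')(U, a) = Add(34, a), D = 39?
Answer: Pow(6, Rational(1, 2)) ≈ 2.4495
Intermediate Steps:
Pow(Add(Function('A')(65, D), Function('r')(-67)), Rational(1, 2)) = Pow(Add(Add(34, 39), -67), Rational(1, 2)) = Pow(Add(73, -67), Rational(1, 2)) = Pow(6, Rational(1, 2))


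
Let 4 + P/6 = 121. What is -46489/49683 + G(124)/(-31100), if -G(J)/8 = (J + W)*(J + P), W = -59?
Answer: 994701713/77257065 ≈ 12.875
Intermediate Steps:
P = 702 (P = -24 + 6*121 = -24 + 726 = 702)
G(J) = -8*(-59 + J)*(702 + J) (G(J) = -8*(J - 59)*(J + 702) = -8*(-59 + J)*(702 + J))
-46489/49683 + G(124)/(-31100) = -46489/49683 + (331344 - 5144*124 - 8*124²)/(-31100) = -46489*1/49683 + (331344 - 637856 - 8*15376)*(-1/31100) = -46489/49683 + (331344 - 637856 - 123008)*(-1/31100) = -46489/49683 - 429520*(-1/31100) = -46489/49683 + 21476/1555 = 994701713/77257065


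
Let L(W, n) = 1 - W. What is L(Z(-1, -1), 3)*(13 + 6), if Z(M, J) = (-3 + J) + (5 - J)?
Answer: -19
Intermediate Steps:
Z(M, J) = 2
L(Z(-1, -1), 3)*(13 + 6) = (1 - 1*2)*(13 + 6) = (1 - 2)*19 = -1*19 = -19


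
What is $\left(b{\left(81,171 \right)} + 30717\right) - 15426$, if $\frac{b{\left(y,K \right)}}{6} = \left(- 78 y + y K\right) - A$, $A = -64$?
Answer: $60873$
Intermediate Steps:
$b{\left(y,K \right)} = 384 - 468 y + 6 K y$ ($b{\left(y,K \right)} = 6 \left(\left(- 78 y + y K\right) - -64\right) = 6 \left(\left(- 78 y + K y\right) + 64\right) = 6 \left(64 - 78 y + K y\right) = 384 - 468 y + 6 K y$)
$\left(b{\left(81,171 \right)} + 30717\right) - 15426 = \left(\left(384 - 37908 + 6 \cdot 171 \cdot 81\right) + 30717\right) - 15426 = \left(\left(384 - 37908 + 83106\right) + 30717\right) - 15426 = \left(45582 + 30717\right) - 15426 = 76299 - 15426 = 60873$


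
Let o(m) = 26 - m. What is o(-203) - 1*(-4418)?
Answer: 4647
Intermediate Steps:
o(-203) - 1*(-4418) = (26 - 1*(-203)) - 1*(-4418) = (26 + 203) + 4418 = 229 + 4418 = 4647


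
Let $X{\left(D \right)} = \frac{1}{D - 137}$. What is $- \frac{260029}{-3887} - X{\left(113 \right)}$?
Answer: $\frac{6244583}{93288} \approx 66.939$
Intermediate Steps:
$X{\left(D \right)} = \frac{1}{-137 + D}$
$- \frac{260029}{-3887} - X{\left(113 \right)} = - \frac{260029}{-3887} - \frac{1}{-137 + 113} = \left(-260029\right) \left(- \frac{1}{3887}\right) - \frac{1}{-24} = \frac{260029}{3887} - - \frac{1}{24} = \frac{260029}{3887} + \frac{1}{24} = \frac{6244583}{93288}$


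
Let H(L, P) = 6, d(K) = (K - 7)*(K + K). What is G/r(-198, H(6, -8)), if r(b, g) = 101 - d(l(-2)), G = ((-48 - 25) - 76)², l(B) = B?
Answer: 22201/65 ≈ 341.55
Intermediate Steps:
d(K) = 2*K*(-7 + K) (d(K) = (-7 + K)*(2*K) = 2*K*(-7 + K))
G = 22201 (G = (-73 - 76)² = (-149)² = 22201)
r(b, g) = 65 (r(b, g) = 101 - 2*(-2)*(-7 - 2) = 101 - 2*(-2)*(-9) = 101 - 1*36 = 101 - 36 = 65)
G/r(-198, H(6, -8)) = 22201/65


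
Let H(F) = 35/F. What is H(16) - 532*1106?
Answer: -9414237/16 ≈ -5.8839e+5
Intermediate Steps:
H(16) - 532*1106 = 35/16 - 532*1106 = 35*(1/16) - 588392 = 35/16 - 588392 = -9414237/16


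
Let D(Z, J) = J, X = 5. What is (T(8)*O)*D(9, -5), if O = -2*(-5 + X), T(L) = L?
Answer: 0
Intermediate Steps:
O = 0 (O = -2*(-5 + 5) = -2*0 = 0)
(T(8)*O)*D(9, -5) = (8*0)*(-5) = 0*(-5) = 0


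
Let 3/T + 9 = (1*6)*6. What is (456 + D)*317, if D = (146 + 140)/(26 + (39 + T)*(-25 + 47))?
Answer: 577025907/3989 ≈ 1.4465e+5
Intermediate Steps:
T = ⅑ (T = 3/(-9 + (1*6)*6) = 3/(-9 + 6*6) = 3/(-9 + 36) = 3/27 = 3*(1/27) = ⅑ ≈ 0.11111)
D = 1287/3989 (D = (146 + 140)/(26 + (39 + ⅑)*(-25 + 47)) = 286/(26 + (352/9)*22) = 286/(26 + 7744/9) = 286/(7978/9) = 286*(9/7978) = 1287/3989 ≈ 0.32264)
(456 + D)*317 = (456 + 1287/3989)*317 = (1820271/3989)*317 = 577025907/3989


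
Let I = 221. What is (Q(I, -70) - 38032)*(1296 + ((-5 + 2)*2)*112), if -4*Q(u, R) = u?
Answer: -23766444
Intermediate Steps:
Q(u, R) = -u/4
(Q(I, -70) - 38032)*(1296 + ((-5 + 2)*2)*112) = (-¼*221 - 38032)*(1296 + ((-5 + 2)*2)*112) = (-221/4 - 38032)*(1296 - 3*2*112) = -152349*(1296 - 6*112)/4 = -152349*(1296 - 672)/4 = -152349/4*624 = -23766444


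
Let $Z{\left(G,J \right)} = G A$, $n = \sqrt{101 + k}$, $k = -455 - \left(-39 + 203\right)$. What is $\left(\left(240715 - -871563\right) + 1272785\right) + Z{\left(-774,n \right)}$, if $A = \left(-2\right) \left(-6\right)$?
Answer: $2375775$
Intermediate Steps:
$k = -619$ ($k = -455 - 164 = -619$)
$A = 12$
$n = i \sqrt{518}$ ($n = \sqrt{101 - 619} = \sqrt{-518} = i \sqrt{518} \approx 22.76 i$)
$Z{\left(G,J \right)} = 12 G$ ($Z{\left(G,J \right)} = G 12 = 12 G$)
$\left(\left(240715 - -871563\right) + 1272785\right) + Z{\left(-774,n \right)} = \left(\left(240715 - -871563\right) + 1272785\right) + 12 \left(-774\right) = \left(\left(240715 + 871563\right) + 1272785\right) - 9288 = \left(1112278 + 1272785\right) - 9288 = 2385063 - 9288 = 2375775$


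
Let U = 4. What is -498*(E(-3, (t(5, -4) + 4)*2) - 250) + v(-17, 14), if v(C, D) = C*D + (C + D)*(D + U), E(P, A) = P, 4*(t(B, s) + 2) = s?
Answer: 125702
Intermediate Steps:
t(B, s) = -2 + s/4
v(C, D) = C*D + (4 + D)*(C + D) (v(C, D) = C*D + (C + D)*(D + 4) = C*D + (C + D)*(4 + D) = C*D + (4 + D)*(C + D))
-498*(E(-3, (t(5, -4) + 4)*2) - 250) + v(-17, 14) = -498*(-3 - 250) + (14² + 4*(-17) + 4*14 + 2*(-17)*14) = -498*(-253) + (196 - 68 + 56 - 476) = 125994 - 292 = 125702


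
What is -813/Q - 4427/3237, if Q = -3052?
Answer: -10879523/9879324 ≈ -1.1012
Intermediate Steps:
-813/Q - 4427/3237 = -813/(-3052) - 4427/3237 = -813*(-1/3052) - 4427*1/3237 = 813/3052 - 4427/3237 = -10879523/9879324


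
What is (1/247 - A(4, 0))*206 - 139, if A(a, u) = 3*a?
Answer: -644711/247 ≈ -2610.2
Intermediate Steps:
(1/247 - A(4, 0))*206 - 139 = (1/247 - 3*4)*206 - 139 = (1/247 - 12)*206 - 139 = -2963/247*206 - 139 = -610378/247 - 139 = -644711/247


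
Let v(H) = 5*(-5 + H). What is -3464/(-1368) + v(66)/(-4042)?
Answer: 1698031/691182 ≈ 2.4567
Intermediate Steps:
v(H) = -25 + 5*H
-3464/(-1368) + v(66)/(-4042) = -3464/(-1368) + (-25 + 5*66)/(-4042) = -3464*(-1/1368) + (-25 + 330)*(-1/4042) = 433/171 + 305*(-1/4042) = 433/171 - 305/4042 = 1698031/691182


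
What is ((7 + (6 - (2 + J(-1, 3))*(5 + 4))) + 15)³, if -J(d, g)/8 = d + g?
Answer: 3652264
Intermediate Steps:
J(d, g) = -8*d - 8*g (J(d, g) = -8*(d + g) = -8*d - 8*g)
((7 + (6 - (2 + J(-1, 3))*(5 + 4))) + 15)³ = ((7 + (6 - (2 + (-8*(-1) - 8*3))*(5 + 4))) + 15)³ = ((7 + (6 - (2 + (8 - 24))*9)) + 15)³ = ((7 + (6 - (2 - 16)*9)) + 15)³ = ((7 + (6 - (-14)*9)) + 15)³ = ((7 + (6 - 1*(-126))) + 15)³ = ((7 + (6 + 126)) + 15)³ = ((7 + 132) + 15)³ = (139 + 15)³ = 154³ = 3652264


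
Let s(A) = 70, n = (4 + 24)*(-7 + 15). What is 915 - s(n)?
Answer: 845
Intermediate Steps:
n = 224 (n = 28*8 = 224)
915 - s(n) = 915 - 1*70 = 915 - 70 = 845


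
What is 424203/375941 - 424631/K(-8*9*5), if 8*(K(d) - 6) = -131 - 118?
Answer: 1277174886971/75564141 ≈ 16902.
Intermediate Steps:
K(d) = -201/8 (K(d) = 6 + (-131 - 118)/8 = 6 + (1/8)*(-249) = 6 - 249/8 = -201/8)
424203/375941 - 424631/K(-8*9*5) = 424203/375941 - 424631/(-201/8) = 424203*(1/375941) - 424631*(-8/201) = 424203/375941 + 3397048/201 = 1277174886971/75564141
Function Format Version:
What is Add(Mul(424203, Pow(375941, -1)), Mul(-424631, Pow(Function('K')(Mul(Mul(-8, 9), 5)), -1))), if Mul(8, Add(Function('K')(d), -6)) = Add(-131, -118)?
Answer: Rational(1277174886971, 75564141) ≈ 16902.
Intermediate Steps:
Function('K')(d) = Rational(-201, 8) (Function('K')(d) = Add(6, Mul(Rational(1, 8), Add(-131, -118))) = Add(6, Mul(Rational(1, 8), -249)) = Add(6, Rational(-249, 8)) = Rational(-201, 8))
Add(Mul(424203, Pow(375941, -1)), Mul(-424631, Pow(Function('K')(Mul(Mul(-8, 9), 5)), -1))) = Add(Mul(424203, Pow(375941, -1)), Mul(-424631, Pow(Rational(-201, 8), -1))) = Add(Mul(424203, Rational(1, 375941)), Mul(-424631, Rational(-8, 201))) = Add(Rational(424203, 375941), Rational(3397048, 201)) = Rational(1277174886971, 75564141)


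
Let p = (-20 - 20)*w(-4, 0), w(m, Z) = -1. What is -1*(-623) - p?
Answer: 583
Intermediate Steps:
p = 40 (p = (-20 - 20)*(-1) = -40*(-1) = 40)
-1*(-623) - p = -1*(-623) - 1*40 = 623 - 40 = 583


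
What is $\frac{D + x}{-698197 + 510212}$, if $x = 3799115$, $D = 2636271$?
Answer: $- \frac{6435386}{187985} \approx -34.234$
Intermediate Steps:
$\frac{D + x}{-698197 + 510212} = \frac{2636271 + 3799115}{-698197 + 510212} = \frac{6435386}{-187985} = 6435386 \left(- \frac{1}{187985}\right) = - \frac{6435386}{187985}$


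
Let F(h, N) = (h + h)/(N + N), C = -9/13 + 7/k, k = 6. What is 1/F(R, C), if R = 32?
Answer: 37/2496 ≈ 0.014824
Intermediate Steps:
C = 37/78 (C = -9/13 + 7/6 = 37/78 ≈ 0.47436)
F(h, N) = h/N (F(h, N) = (2*h)/((2*N)) = (2*h)*(1/(2*N)) = h/N)
1/F(R, C) = 1/(32/(37/78)) = 1/(32*(78/37)) = 1/(2496/37) = 37/2496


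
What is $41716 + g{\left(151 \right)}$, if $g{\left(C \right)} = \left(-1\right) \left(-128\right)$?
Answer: $41844$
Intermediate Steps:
$g{\left(C \right)} = 128$
$41716 + g{\left(151 \right)} = 41716 + 128 = 41844$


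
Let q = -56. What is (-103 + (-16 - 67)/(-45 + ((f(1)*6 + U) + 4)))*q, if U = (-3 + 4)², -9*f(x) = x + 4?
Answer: 367948/65 ≈ 5660.7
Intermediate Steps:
f(x) = -4/9 - x/9 (f(x) = -(x + 4)/9 = -(4 + x)/9 = -4/9 - x/9)
U = 1 (U = 1² = 1)
(-103 + (-16 - 67)/(-45 + ((f(1)*6 + U) + 4)))*q = (-103 + (-16 - 67)/(-45 + (((-4/9 - ⅑*1)*6 + 1) + 4)))*(-56) = (-103 - 83/(-45 + (((-4/9 - ⅑)*6 + 1) + 4)))*(-56) = (-103 - 83/(-45 + ((-5/9*6 + 1) + 4)))*(-56) = (-103 - 83/(-45 + ((-10/3 + 1) + 4)))*(-56) = (-103 - 83/(-45 + (-7/3 + 4)))*(-56) = (-103 - 83/(-45 + 5/3))*(-56) = (-103 - 83/(-130/3))*(-56) = (-103 - 83*(-3/130))*(-56) = (-103 + 249/130)*(-56) = -13141/130*(-56) = 367948/65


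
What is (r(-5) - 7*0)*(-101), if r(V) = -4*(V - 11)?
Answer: -6464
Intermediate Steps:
r(V) = 44 - 4*V (r(V) = -4*(-11 + V) = 44 - 4*V)
(r(-5) - 7*0)*(-101) = ((44 - 4*(-5)) - 7*0)*(-101) = ((44 + 20) + 0)*(-101) = (64 + 0)*(-101) = 64*(-101) = -6464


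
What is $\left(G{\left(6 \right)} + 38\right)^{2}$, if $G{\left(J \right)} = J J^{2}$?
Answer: $64516$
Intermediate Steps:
$G{\left(J \right)} = J^{3}$
$\left(G{\left(6 \right)} + 38\right)^{2} = \left(6^{3} + 38\right)^{2} = \left(216 + 38\right)^{2} = 254^{2} = 64516$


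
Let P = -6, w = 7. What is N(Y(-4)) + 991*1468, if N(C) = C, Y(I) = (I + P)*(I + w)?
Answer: 1454758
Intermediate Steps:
Y(I) = (-6 + I)*(7 + I) (Y(I) = (I - 6)*(I + 7) = (-6 + I)*(7 + I))
N(Y(-4)) + 991*1468 = (-42 - 4 + (-4)²) + 991*1468 = (-42 - 4 + 16) + 1454788 = -30 + 1454788 = 1454758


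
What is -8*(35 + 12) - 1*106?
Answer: -482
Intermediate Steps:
-8*(35 + 12) - 1*106 = -8*47 - 106 = -376 - 106 = -482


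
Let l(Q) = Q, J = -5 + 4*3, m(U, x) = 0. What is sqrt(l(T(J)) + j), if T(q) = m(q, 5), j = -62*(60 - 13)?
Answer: I*sqrt(2914) ≈ 53.982*I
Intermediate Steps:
j = -2914 (j = -62*47 = -2914)
J = 7 (J = -5 + 12 = 7)
T(q) = 0
sqrt(l(T(J)) + j) = sqrt(0 - 2914) = sqrt(-2914) = I*sqrt(2914)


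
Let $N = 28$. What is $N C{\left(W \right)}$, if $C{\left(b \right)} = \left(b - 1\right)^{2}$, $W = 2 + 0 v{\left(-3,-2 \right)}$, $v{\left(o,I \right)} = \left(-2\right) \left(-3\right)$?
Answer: $28$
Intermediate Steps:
$v{\left(o,I \right)} = 6$
$W = 2$ ($W = 2 + 0 \cdot 6 = 2 + 0 = 2$)
$C{\left(b \right)} = \left(-1 + b\right)^{2}$
$N C{\left(W \right)} = 28 \left(-1 + 2\right)^{2} = 28 \cdot 1^{2} = 28 \cdot 1 = 28$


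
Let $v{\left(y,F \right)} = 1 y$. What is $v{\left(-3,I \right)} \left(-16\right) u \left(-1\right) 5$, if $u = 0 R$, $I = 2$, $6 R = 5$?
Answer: $0$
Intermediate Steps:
$R = \frac{5}{6}$ ($R = \frac{1}{6} \cdot 5 = \frac{5}{6} \approx 0.83333$)
$v{\left(y,F \right)} = y$
$u = 0$ ($u = 0 \cdot \frac{5}{6} = 0$)
$v{\left(-3,I \right)} \left(-16\right) u \left(-1\right) 5 = \left(-3\right) \left(-16\right) 0 \left(-1\right) 5 = 48 \cdot 0 \cdot 5 = 48 \cdot 0 = 0$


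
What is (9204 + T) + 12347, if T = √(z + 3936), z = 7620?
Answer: 21551 + 6*√321 ≈ 21659.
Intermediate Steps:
T = 6*√321 (T = √(7620 + 3936) = √11556 = 6*√321 ≈ 107.50)
(9204 + T) + 12347 = (9204 + 6*√321) + 12347 = 21551 + 6*√321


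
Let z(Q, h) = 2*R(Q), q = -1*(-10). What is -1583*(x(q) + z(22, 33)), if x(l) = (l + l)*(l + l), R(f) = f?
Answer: -702852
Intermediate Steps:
q = 10
x(l) = 4*l**2 (x(l) = (2*l)*(2*l) = 4*l**2)
z(Q, h) = 2*Q
-1583*(x(q) + z(22, 33)) = -1583*(4*10**2 + 2*22) = -1583*(4*100 + 44) = -1583*(400 + 44) = -1583*444 = -702852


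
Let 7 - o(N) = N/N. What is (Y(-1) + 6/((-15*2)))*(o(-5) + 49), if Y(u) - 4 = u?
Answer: 154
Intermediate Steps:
Y(u) = 4 + u
o(N) = 6 (o(N) = 7 - N/N = 7 - 1*1 = 7 - 1 = 6)
(Y(-1) + 6/((-15*2)))*(o(-5) + 49) = ((4 - 1) + 6/((-15*2)))*(6 + 49) = (3 + 6/(-30))*55 = (3 + 6*(-1/30))*55 = (3 - ⅕)*55 = (14/5)*55 = 154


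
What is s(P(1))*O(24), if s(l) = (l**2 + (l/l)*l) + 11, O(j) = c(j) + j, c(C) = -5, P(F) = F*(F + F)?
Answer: 323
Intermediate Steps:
P(F) = 2*F**2 (P(F) = F*(2*F) = 2*F**2)
O(j) = -5 + j
s(l) = 11 + l + l**2 (s(l) = (l**2 + 1*l) + 11 = (l**2 + l) + 11 = (l + l**2) + 11 = 11 + l + l**2)
s(P(1))*O(24) = (11 + 2*1**2 + (2*1**2)**2)*(-5 + 24) = (11 + 2*1 + (2*1)**2)*19 = (11 + 2 + 2**2)*19 = (11 + 2 + 4)*19 = 17*19 = 323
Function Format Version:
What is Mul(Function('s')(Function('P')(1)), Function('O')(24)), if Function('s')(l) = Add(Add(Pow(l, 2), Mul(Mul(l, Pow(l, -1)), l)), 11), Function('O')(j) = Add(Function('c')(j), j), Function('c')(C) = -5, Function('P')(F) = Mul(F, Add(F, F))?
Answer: 323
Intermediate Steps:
Function('P')(F) = Mul(2, Pow(F, 2)) (Function('P')(F) = Mul(F, Mul(2, F)) = Mul(2, Pow(F, 2)))
Function('O')(j) = Add(-5, j)
Function('s')(l) = Add(11, l, Pow(l, 2)) (Function('s')(l) = Add(Add(Pow(l, 2), Mul(1, l)), 11) = Add(Add(Pow(l, 2), l), 11) = Add(Add(l, Pow(l, 2)), 11) = Add(11, l, Pow(l, 2)))
Mul(Function('s')(Function('P')(1)), Function('O')(24)) = Mul(Add(11, Mul(2, Pow(1, 2)), Pow(Mul(2, Pow(1, 2)), 2)), Add(-5, 24)) = Mul(Add(11, Mul(2, 1), Pow(Mul(2, 1), 2)), 19) = Mul(Add(11, 2, Pow(2, 2)), 19) = Mul(Add(11, 2, 4), 19) = Mul(17, 19) = 323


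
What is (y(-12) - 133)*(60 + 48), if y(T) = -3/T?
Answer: -14337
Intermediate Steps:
(y(-12) - 133)*(60 + 48) = (-3/(-12) - 133)*(60 + 48) = (-3*(-1/12) - 133)*108 = (1/4 - 133)*108 = -531/4*108 = -14337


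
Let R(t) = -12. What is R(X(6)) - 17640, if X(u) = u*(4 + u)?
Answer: -17652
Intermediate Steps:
R(X(6)) - 17640 = -12 - 17640 = -17652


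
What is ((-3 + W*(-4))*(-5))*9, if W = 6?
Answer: 1215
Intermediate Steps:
((-3 + W*(-4))*(-5))*9 = ((-3 + 6*(-4))*(-5))*9 = ((-3 - 24)*(-5))*9 = -27*(-5)*9 = 135*9 = 1215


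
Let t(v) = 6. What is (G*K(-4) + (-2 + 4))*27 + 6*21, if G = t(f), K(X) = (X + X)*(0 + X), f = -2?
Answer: 5364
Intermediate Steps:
K(X) = 2*X**2 (K(X) = (2*X)*X = 2*X**2)
G = 6
(G*K(-4) + (-2 + 4))*27 + 6*21 = (6*(2*(-4)**2) + (-2 + 4))*27 + 6*21 = (6*(2*16) + 2)*27 + 126 = (6*32 + 2)*27 + 126 = (192 + 2)*27 + 126 = 194*27 + 126 = 5238 + 126 = 5364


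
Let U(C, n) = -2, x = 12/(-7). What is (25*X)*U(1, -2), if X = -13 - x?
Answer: 3950/7 ≈ 564.29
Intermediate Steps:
x = -12/7 (x = 12*(-1/7) = -12/7 ≈ -1.7143)
X = -79/7 (X = -13 - 1*(-12/7) = -13 + 12/7 = -79/7 ≈ -11.286)
(25*X)*U(1, -2) = (25*(-79/7))*(-2) = -1975/7*(-2) = 3950/7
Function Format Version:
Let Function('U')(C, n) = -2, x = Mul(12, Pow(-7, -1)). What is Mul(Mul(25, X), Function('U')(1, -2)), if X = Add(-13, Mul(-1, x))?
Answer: Rational(3950, 7) ≈ 564.29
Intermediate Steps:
x = Rational(-12, 7) (x = Mul(12, Rational(-1, 7)) = Rational(-12, 7) ≈ -1.7143)
X = Rational(-79, 7) (X = Add(-13, Mul(-1, Rational(-12, 7))) = Add(-13, Rational(12, 7)) = Rational(-79, 7) ≈ -11.286)
Mul(Mul(25, X), Function('U')(1, -2)) = Mul(Mul(25, Rational(-79, 7)), -2) = Mul(Rational(-1975, 7), -2) = Rational(3950, 7)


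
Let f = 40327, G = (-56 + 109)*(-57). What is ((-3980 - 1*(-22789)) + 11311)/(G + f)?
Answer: 15060/18653 ≈ 0.80738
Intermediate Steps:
G = -3021 (G = 53*(-57) = -3021)
((-3980 - 1*(-22789)) + 11311)/(G + f) = ((-3980 - 1*(-22789)) + 11311)/(-3021 + 40327) = ((-3980 + 22789) + 11311)/37306 = (18809 + 11311)*(1/37306) = 30120*(1/37306) = 15060/18653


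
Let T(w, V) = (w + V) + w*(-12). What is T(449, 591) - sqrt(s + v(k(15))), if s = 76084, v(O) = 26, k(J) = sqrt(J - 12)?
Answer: -4348 - sqrt(76110) ≈ -4623.9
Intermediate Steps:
k(J) = sqrt(-12 + J)
T(w, V) = V - 11*w (T(w, V) = (V + w) - 12*w = V - 11*w)
T(449, 591) - sqrt(s + v(k(15))) = (591 - 11*449) - sqrt(76084 + 26) = (591 - 4939) - sqrt(76110) = -4348 - sqrt(76110)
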